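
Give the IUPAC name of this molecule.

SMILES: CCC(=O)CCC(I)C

Counting along the main chain through the carbonyl gives 7 carbons: the parent is heptane.
The principal characteristic group is a ketone (C=O on an internal carbon), named with the suffix -one.
Number the chain so that numbering from this end puts the carbonyl group at C-3 rather than C-5.
That gives the carbonyl at C-3; an iodo group at C-6.
The name is 6-iodoheptan-3-one.

6-iodoheptan-3-one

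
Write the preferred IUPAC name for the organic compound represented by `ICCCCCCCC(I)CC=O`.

3,10-diiododecanal

Counting along the main chain through the –CHO group gives 10 carbons: the parent is decane.
The principal characteristic group is an aldehyde (terminal –CHO), named with the suffix -al.
Choose the numbering such that the aldehyde carbon is C-1 by definition.
With this numbering: iodo groups at C-3 and C-10.
Assembling the pieces gives 3,10-diiododecanal.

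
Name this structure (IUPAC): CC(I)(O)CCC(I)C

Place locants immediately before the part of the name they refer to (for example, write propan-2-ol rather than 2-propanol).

The longest carbon chain that includes the –OH group has 6 carbons, so the parent hydride is hexane.
The highest-priority functional group is an alcohol (–OH), so the name ends in -ol.
Choose the numbering such that numbering from this end puts the hydroxyl group at C-2 rather than C-5.
With this numbering: the hydroxyl at C-2; iodo groups at C-2 and C-5.
Assembling the pieces gives 2,5-diiodohexan-2-ol.

2,5-diiodohexan-2-ol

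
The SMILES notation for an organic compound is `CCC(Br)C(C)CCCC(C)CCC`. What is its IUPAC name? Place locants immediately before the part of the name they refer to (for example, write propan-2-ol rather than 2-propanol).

The parent chain contains 11 carbons (undecane).
Choose the numbering such that the substituent locant set {3,4,8} is lower than {4,8,9} at the first point of difference.
This places a bromo group at C-3; methyl groups at C-4 and C-8.
The substituents are ordered alphabetically, ignoring any di-/tri- multipliers.
Assembling the pieces gives 3-bromo-4,8-dimethylundecane.

3-bromo-4,8-dimethylundecane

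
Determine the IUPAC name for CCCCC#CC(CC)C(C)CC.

4-ethyl-3-methyldec-5-yne

The longest chain bearing the multiple bond is 10 carbons long (decane).
A C≡C triple bond in the chain gives the infix -yne-.
The numbering direction is chosen so that the substituent locant set {3,4} is lower than {7,8} at the first point of difference.
With this numbering: the triple bond between C-5 and C-6; an ethyl group at C-4; a methyl group at C-3.
Prefixes are listed alphabetically: ethyl, methyl.
Assembling the pieces gives 4-ethyl-3-methyldec-5-yne.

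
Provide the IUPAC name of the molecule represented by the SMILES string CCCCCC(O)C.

The longest chain bearing the –OH group is 7 carbons long (heptane).
The highest-priority functional group is an alcohol (–OH), so the name ends in -ol.
Number the chain so that numbering from this end puts the hydroxyl group at C-2 rather than C-6.
With this numbering: the hydroxyl at C-2.
The name is heptan-2-ol.

heptan-2-ol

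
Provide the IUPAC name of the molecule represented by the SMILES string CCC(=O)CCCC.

The longest chain bearing the carbonyl is 7 carbons long (heptane).
The principal characteristic group is a ketone (C=O on an internal carbon), named with the suffix -one.
Number the chain so that numbering from this end puts the carbonyl group at C-3 rather than C-5.
That gives the carbonyl at C-3.
Putting it together: heptan-3-one.

heptan-3-one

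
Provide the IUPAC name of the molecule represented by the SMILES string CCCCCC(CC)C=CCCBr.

The longest chain bearing the multiple bond is 10 carbons long (decane).
There is one C=C double bond, indicated by the ending -ene.
The numbering direction is chosen so that numbering from this end puts the double bond at C-3 rather than C-7.
That gives the double bond between C-3 and C-4; a bromo group at C-1; an ethyl group at C-5.
Prefixes are listed alphabetically: bromo, ethyl.
The name is 1-bromo-5-ethyldec-3-ene.

1-bromo-5-ethyldec-3-ene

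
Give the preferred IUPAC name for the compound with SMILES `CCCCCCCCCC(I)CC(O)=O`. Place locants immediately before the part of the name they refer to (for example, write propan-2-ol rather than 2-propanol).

The longest carbon chain that includes the –COOH group has 12 carbons, so the parent hydride is dodecane.
A carboxylic acid (terminal –COOH) is the principal characteristic group, giving the suffix -oic acid.
Number the chain so that the carboxylic acid carbon is C-1 by definition.
This places an iodo group at C-3.
The name is 3-iodododecanoic acid.

3-iodododecanoic acid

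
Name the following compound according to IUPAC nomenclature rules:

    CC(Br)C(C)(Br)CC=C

4,5-dibromo-4-methylhex-1-ene

Counting along the main chain through the multiple bond gives 6 carbons: the parent is hexane.
A C=C double bond in the chain gives the infix -ene-.
The numbering direction is chosen so that numbering from this end puts the double bond at C-1 rather than C-5.
With this numbering: the double bond between C-1 and C-2; bromo groups at C-4 and C-5; a methyl group at C-4.
The substituents are ordered alphabetically, ignoring any di-/tri- multipliers.
Assembling the pieces gives 4,5-dibromo-4-methylhex-1-ene.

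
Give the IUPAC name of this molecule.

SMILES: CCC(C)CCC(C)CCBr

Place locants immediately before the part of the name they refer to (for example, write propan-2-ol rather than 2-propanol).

The parent chain contains 8 carbons (octane).
Choose the numbering such that the substituent locant set {1,3,6} is lower than {3,6,8} at the first point of difference.
This places a bromo group at C-1; methyl groups at C-3 and C-6.
Prefixes are listed alphabetically: bromo, methyl.
Putting it together: 1-bromo-3,6-dimethyloctane.

1-bromo-3,6-dimethyloctane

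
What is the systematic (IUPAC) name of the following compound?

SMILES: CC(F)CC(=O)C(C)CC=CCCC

The longest chain bearing the carbonyl and the multiple bond is 11 carbons long (undecane).
The highest-priority functional group is a ketone (C=O on an internal carbon), so the name ends in -one.
There is one C=C double bond, indicated by the ending -ene.
The numbering direction is chosen so that numbering from this end puts the carbonyl group at C-4 rather than C-8.
With this numbering: the carbonyl at C-4; the double bond between C-7 and C-8; a fluoro group at C-2; a methyl group at C-5.
Substituent prefixes are cited in alphabetical order (multiplying prefixes like di-/tri- are ignored for ordering).
Putting it together: 2-fluoro-5-methylundec-7-en-4-one.

2-fluoro-5-methylundec-7-en-4-one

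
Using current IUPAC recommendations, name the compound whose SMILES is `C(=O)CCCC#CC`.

hept-5-ynal

Counting along the main chain through the –CHO group and the multiple bond gives 7 carbons: the parent is heptane.
The principal characteristic group is an aldehyde (terminal –CHO), named with the suffix -al.
There is one C≡C triple bond, indicated by the ending -yne.
Choose the numbering such that the aldehyde carbon is C-1 by definition.
That gives the triple bond between C-5 and C-6.
The name is hept-5-ynal.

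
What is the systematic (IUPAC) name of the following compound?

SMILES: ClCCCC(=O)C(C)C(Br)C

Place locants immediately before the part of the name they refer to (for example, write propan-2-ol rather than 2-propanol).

6-bromo-1-chloro-5-methylheptan-4-one

Counting along the main chain through the carbonyl gives 7 carbons: the parent is heptane.
A ketone (C=O on an internal carbon) is the principal characteristic group, giving the suffix -one.
Number the chain so that the substituent locant set {1,5,6} is lower than {2,3,7} at the first point of difference.
That gives the carbonyl at C-4; a bromo group at C-6; a chloro group at C-1; a methyl group at C-5.
Substituent prefixes are cited in alphabetical order (multiplying prefixes like di-/tri- are ignored for ordering).
Assembling the pieces gives 6-bromo-1-chloro-5-methylheptan-4-one.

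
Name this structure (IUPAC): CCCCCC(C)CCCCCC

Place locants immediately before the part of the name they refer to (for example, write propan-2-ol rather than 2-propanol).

6-methyldodecane

The parent chain contains 12 carbons (dodecane).
Number the chain so that the substituent locant set {6} is lower than {7} at the first point of difference.
With this numbering: a methyl group at C-6.
The name is 6-methyldodecane.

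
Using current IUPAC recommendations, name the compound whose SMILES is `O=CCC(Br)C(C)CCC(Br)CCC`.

Counting along the main chain through the –CHO group gives 10 carbons: the parent is decane.
The highest-priority functional group is an aldehyde (terminal –CHO), so the name ends in -al.
Number the chain so that the aldehyde carbon is C-1 by definition.
With this numbering: bromo groups at C-3 and C-7; a methyl group at C-4.
Substituent prefixes are cited in alphabetical order (multiplying prefixes like di-/tri- are ignored for ordering).
The name is 3,7-dibromo-4-methyldecanal.

3,7-dibromo-4-methyldecanal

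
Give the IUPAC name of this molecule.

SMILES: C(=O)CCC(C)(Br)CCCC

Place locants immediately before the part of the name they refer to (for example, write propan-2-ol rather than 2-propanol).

4-bromo-4-methyloctanal

The longest carbon chain that includes the –CHO group has 8 carbons, so the parent hydride is octane.
An aldehyde (terminal –CHO) is the principal characteristic group, giving the suffix -al.
Number the chain so that the aldehyde carbon is C-1 by definition.
With this numbering: a bromo group at C-4; a methyl group at C-4.
Substituent prefixes are cited in alphabetical order (multiplying prefixes like di-/tri- are ignored for ordering).
Assembling the pieces gives 4-bromo-4-methyloctanal.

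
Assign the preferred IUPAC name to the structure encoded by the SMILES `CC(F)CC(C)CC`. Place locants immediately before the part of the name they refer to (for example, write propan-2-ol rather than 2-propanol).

2-fluoro-4-methylhexane

The parent chain contains 6 carbons (hexane).
Number the chain so that the substituent locant set {2,4} is lower than {3,5} at the first point of difference.
This places a fluoro group at C-2; a methyl group at C-4.
Prefixes are listed alphabetically: fluoro, methyl.
Putting it together: 2-fluoro-4-methylhexane.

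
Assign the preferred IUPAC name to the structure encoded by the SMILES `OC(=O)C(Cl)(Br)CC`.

2-bromo-2-chlorobutanoic acid

Counting along the main chain through the –COOH group gives 4 carbons: the parent is butane.
The principal characteristic group is a carboxylic acid (terminal –COOH), named with the suffix -oic acid.
The numbering direction is chosen so that the carboxylic acid carbon is C-1 by definition.
This places a bromo group at C-2; a chloro group at C-2.
Substituent prefixes are cited in alphabetical order (multiplying prefixes like di-/tri- are ignored for ordering).
Assembling the pieces gives 2-bromo-2-chlorobutanoic acid.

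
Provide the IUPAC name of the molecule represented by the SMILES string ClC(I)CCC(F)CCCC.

1-chloro-4-fluoro-1-iodooctane

The longest carbon chain is 8 atoms: the parent is octane.
Choose the numbering such that the substituent locant set {1,1,4} is lower than {5,8,8} at the first point of difference.
With this numbering: a chloro group at C-1; a fluoro group at C-4; an iodo group at C-1.
Prefixes are listed alphabetically: chloro, fluoro, iodo.
Putting it together: 1-chloro-4-fluoro-1-iodooctane.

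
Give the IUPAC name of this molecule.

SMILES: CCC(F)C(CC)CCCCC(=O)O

The longest chain bearing the –COOH group is 9 carbons long (nonane).
The principal characteristic group is a carboxylic acid (terminal –COOH), named with the suffix -oic acid.
Choose the numbering such that the carboxylic acid carbon is C-1 by definition.
This places an ethyl group at C-6; a fluoro group at C-7.
The substituents are ordered alphabetically, ignoring any di-/tri- multipliers.
Putting it together: 6-ethyl-7-fluorononanoic acid.

6-ethyl-7-fluorononanoic acid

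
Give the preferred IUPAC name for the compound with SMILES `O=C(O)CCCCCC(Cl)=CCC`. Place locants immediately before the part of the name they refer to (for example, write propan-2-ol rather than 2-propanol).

Counting along the main chain through the –COOH group and the multiple bond gives 10 carbons: the parent is decane.
The highest-priority functional group is a carboxylic acid (terminal –COOH), so the name ends in -oic acid.
The chain contains a C=C double bond, so the unsaturation ending is -ene.
Number the chain so that the carboxylic acid carbon is C-1 by definition.
That gives the double bond between C-7 and C-8; a chloro group at C-7.
The name is 7-chlorodec-7-enoic acid.

7-chlorodec-7-enoic acid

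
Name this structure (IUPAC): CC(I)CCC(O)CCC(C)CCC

2-iodo-8-methylundecan-5-ol

The longest carbon chain that includes the –OH group has 11 carbons, so the parent hydride is undecane.
The highest-priority functional group is an alcohol (–OH), so the name ends in -ol.
Choose the numbering such that numbering from this end puts the hydroxyl group at C-5 rather than C-7.
This places the hydroxyl at C-5; an iodo group at C-2; a methyl group at C-8.
The substituents are ordered alphabetically, ignoring any di-/tri- multipliers.
The name is 2-iodo-8-methylundecan-5-ol.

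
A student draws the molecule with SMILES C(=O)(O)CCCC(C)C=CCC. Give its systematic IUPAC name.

The longest carbon chain that includes the –COOH group and the multiple bond has 9 carbons, so the parent hydride is nonane.
The principal characteristic group is a carboxylic acid (terminal –COOH), named with the suffix -oic acid.
There is one C=C double bond, indicated by the ending -ene.
The numbering direction is chosen so that the carboxylic acid carbon is C-1 by definition.
With this numbering: the double bond between C-6 and C-7; a methyl group at C-5.
Putting it together: 5-methylnon-6-enoic acid.

5-methylnon-6-enoic acid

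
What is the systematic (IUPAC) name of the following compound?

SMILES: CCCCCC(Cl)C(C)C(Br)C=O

The longest carbon chain that includes the –CHO group has 9 carbons, so the parent hydride is nonane.
The principal characteristic group is an aldehyde (terminal –CHO), named with the suffix -al.
Number the chain so that the aldehyde carbon is C-1 by definition.
This places a bromo group at C-2; a chloro group at C-4; a methyl group at C-3.
The substituents are ordered alphabetically, ignoring any di-/tri- multipliers.
Assembling the pieces gives 2-bromo-4-chloro-3-methylnonanal.

2-bromo-4-chloro-3-methylnonanal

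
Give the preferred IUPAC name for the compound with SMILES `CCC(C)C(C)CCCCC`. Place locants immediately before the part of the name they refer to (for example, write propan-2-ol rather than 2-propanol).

3,4-dimethylnonane

The longest carbon chain is 9 atoms: the parent is nonane.
Number the chain so that the substituent locant set {3,4} is lower than {6,7} at the first point of difference.
With this numbering: methyl groups at C-3 and C-4.
Assembling the pieces gives 3,4-dimethylnonane.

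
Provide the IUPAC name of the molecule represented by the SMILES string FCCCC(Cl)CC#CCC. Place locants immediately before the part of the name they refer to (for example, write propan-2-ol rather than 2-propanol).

The longest carbon chain that includes the multiple bond has 9 carbons, so the parent hydride is nonane.
The chain contains a C≡C triple bond, so the unsaturation ending is -yne.
The numbering direction is chosen so that numbering from this end puts the triple bond at C-3 rather than C-6.
This places the triple bond between C-3 and C-4; a chloro group at C-6; a fluoro group at C-9.
Prefixes are listed alphabetically: chloro, fluoro.
Assembling the pieces gives 6-chloro-9-fluoronon-3-yne.

6-chloro-9-fluoronon-3-yne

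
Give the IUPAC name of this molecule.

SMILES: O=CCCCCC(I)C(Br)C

7-bromo-6-iodooctanal

The longest carbon chain that includes the –CHO group has 8 carbons, so the parent hydride is octane.
An aldehyde (terminal –CHO) is the principal characteristic group, giving the suffix -al.
Choose the numbering such that the aldehyde carbon is C-1 by definition.
That gives a bromo group at C-7; an iodo group at C-6.
Substituent prefixes are cited in alphabetical order (multiplying prefixes like di-/tri- are ignored for ordering).
The name is 7-bromo-6-iodooctanal.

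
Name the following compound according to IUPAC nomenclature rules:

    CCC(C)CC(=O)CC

5-methylheptan-3-one

The longest chain bearing the carbonyl is 7 carbons long (heptane).
The principal characteristic group is a ketone (C=O on an internal carbon), named with the suffix -one.
Number the chain so that numbering from this end puts the carbonyl group at C-3 rather than C-5.
With this numbering: the carbonyl at C-3; a methyl group at C-5.
Putting it together: 5-methylheptan-3-one.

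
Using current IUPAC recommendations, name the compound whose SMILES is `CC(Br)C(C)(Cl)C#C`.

The longest chain bearing the multiple bond is 5 carbons long (pentane).
The chain contains a C≡C triple bond, so the unsaturation ending is -yne.
Number the chain so that numbering from this end puts the triple bond at C-1 rather than C-4.
This places the triple bond between C-1 and C-2; a bromo group at C-4; a chloro group at C-3; a methyl group at C-3.
The substituents are ordered alphabetically, ignoring any di-/tri- multipliers.
Putting it together: 4-bromo-3-chloro-3-methylpent-1-yne.

4-bromo-3-chloro-3-methylpent-1-yne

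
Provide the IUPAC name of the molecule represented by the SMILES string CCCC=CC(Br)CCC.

The longest carbon chain that includes the multiple bond has 9 carbons, so the parent hydride is nonane.
The chain contains a C=C double bond, so the unsaturation ending is -ene.
Choose the numbering such that numbering from this end puts the double bond at C-4 rather than C-5.
This places the double bond between C-4 and C-5; a bromo group at C-6.
Assembling the pieces gives 6-bromonon-4-ene.

6-bromonon-4-ene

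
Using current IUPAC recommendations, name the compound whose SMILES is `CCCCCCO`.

hexan-1-ol

The longest carbon chain that includes the –OH group has 6 carbons, so the parent hydride is hexane.
An alcohol (–OH) is the principal characteristic group, giving the suffix -ol.
The numbering direction is chosen so that numbering from this end puts the hydroxyl group at C-1 rather than C-6.
This places the hydroxyl at C-1.
The name is hexan-1-ol.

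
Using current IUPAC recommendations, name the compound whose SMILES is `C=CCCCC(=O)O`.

hex-5-enoic acid

The longest carbon chain that includes the –COOH group and the multiple bond has 6 carbons, so the parent hydride is hexane.
The highest-priority functional group is a carboxylic acid (terminal –COOH), so the name ends in -oic acid.
The chain contains a C=C double bond, so the unsaturation ending is -ene.
Number the chain so that the carboxylic acid carbon is C-1 by definition.
That gives the double bond between C-5 and C-6.
The name is hex-5-enoic acid.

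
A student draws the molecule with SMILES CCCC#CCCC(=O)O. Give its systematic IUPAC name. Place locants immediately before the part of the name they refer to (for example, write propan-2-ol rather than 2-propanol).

oct-4-ynoic acid

The longest chain bearing the –COOH group and the multiple bond is 8 carbons long (octane).
The highest-priority functional group is a carboxylic acid (terminal –COOH), so the name ends in -oic acid.
A C≡C triple bond in the chain gives the infix -yne-.
The numbering direction is chosen so that the carboxylic acid carbon is C-1 by definition.
This places the triple bond between C-4 and C-5.
Putting it together: oct-4-ynoic acid.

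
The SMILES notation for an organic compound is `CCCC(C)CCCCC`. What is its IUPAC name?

The parent chain contains 9 carbons (nonane).
The numbering direction is chosen so that the substituent locant set {4} is lower than {6} at the first point of difference.
That gives a methyl group at C-4.
Putting it together: 4-methylnonane.

4-methylnonane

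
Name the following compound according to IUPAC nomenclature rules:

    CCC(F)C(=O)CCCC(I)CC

Counting along the main chain through the carbonyl gives 10 carbons: the parent is decane.
The highest-priority functional group is a ketone (C=O on an internal carbon), so the name ends in -one.
The numbering direction is chosen so that numbering from this end puts the carbonyl group at C-4 rather than C-7.
With this numbering: the carbonyl at C-4; a fluoro group at C-3; an iodo group at C-8.
The substituents are ordered alphabetically, ignoring any di-/tri- multipliers.
The name is 3-fluoro-8-iododecan-4-one.

3-fluoro-8-iododecan-4-one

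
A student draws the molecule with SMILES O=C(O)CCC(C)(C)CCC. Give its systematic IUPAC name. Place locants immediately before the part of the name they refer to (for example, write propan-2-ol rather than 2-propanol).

The longest carbon chain that includes the –COOH group has 7 carbons, so the parent hydride is heptane.
The highest-priority functional group is a carboxylic acid (terminal –COOH), so the name ends in -oic acid.
The numbering direction is chosen so that the carboxylic acid carbon is C-1 by definition.
This places two methyl groups at C-4.
The name is 4,4-dimethylheptanoic acid.

4,4-dimethylheptanoic acid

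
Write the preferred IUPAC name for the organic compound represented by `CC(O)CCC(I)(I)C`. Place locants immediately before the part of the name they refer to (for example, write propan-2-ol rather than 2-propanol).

5,5-diiodohexan-2-ol

The longest chain bearing the –OH group is 6 carbons long (hexane).
An alcohol (–OH) is the principal characteristic group, giving the suffix -ol.
Number the chain so that numbering from this end puts the hydroxyl group at C-2 rather than C-5.
That gives the hydroxyl at C-2; two iodo groups at C-5.
The name is 5,5-diiodohexan-2-ol.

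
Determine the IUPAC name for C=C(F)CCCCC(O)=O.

6-fluorohept-6-enoic acid

Counting along the main chain through the –COOH group and the multiple bond gives 7 carbons: the parent is heptane.
A carboxylic acid (terminal –COOH) is the principal characteristic group, giving the suffix -oic acid.
There is one C=C double bond, indicated by the ending -ene.
Number the chain so that the carboxylic acid carbon is C-1 by definition.
With this numbering: the double bond between C-6 and C-7; a fluoro group at C-6.
Assembling the pieces gives 6-fluorohept-6-enoic acid.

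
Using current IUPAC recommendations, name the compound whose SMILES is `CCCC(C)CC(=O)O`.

3-methylhexanoic acid

The longest chain bearing the –COOH group is 6 carbons long (hexane).
The principal characteristic group is a carboxylic acid (terminal –COOH), named with the suffix -oic acid.
The numbering direction is chosen so that the carboxylic acid carbon is C-1 by definition.
With this numbering: a methyl group at C-3.
The name is 3-methylhexanoic acid.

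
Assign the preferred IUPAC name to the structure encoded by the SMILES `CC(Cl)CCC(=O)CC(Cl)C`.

Counting along the main chain through the carbonyl gives 8 carbons: the parent is octane.
A ketone (C=O on an internal carbon) is the principal characteristic group, giving the suffix -one.
The numbering direction is chosen so that numbering from this end puts the carbonyl group at C-4 rather than C-5.
With this numbering: the carbonyl at C-4; chloro groups at C-2 and C-7.
Putting it together: 2,7-dichlorooctan-4-one.

2,7-dichlorooctan-4-one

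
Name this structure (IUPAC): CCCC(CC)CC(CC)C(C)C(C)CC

The longest carbon chain is 10 atoms: the parent is decane.
The numbering direction is chosen so that the substituent locant set {3,4,5,7} is lower than {4,6,7,8} at the first point of difference.
That gives ethyl groups at C-5 and C-7; methyl groups at C-3 and C-4.
Prefixes are listed alphabetically: ethyl, methyl.
The name is 5,7-diethyl-3,4-dimethyldecane.

5,7-diethyl-3,4-dimethyldecane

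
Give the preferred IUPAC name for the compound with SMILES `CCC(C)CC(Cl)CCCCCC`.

5-chloro-3-methylundecane

The parent chain contains 11 carbons (undecane).
Number the chain so that the substituent locant set {3,5} is lower than {7,9} at the first point of difference.
That gives a chloro group at C-5; a methyl group at C-3.
The substituents are ordered alphabetically, ignoring any di-/tri- multipliers.
Assembling the pieces gives 5-chloro-3-methylundecane.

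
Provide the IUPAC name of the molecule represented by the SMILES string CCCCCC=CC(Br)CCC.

Counting along the main chain through the multiple bond gives 11 carbons: the parent is undecane.
A C=C double bond in the chain gives the infix -ene-.
Choose the numbering such that numbering from this end puts the double bond at C-5 rather than C-6.
With this numbering: the double bond between C-5 and C-6; a bromo group at C-4.
The name is 4-bromoundec-5-ene.

4-bromoundec-5-ene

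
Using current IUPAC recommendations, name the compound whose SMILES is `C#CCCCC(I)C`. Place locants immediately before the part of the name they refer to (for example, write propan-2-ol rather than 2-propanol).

6-iodohept-1-yne

The longest chain bearing the multiple bond is 7 carbons long (heptane).
There is one C≡C triple bond, indicated by the ending -yne.
Number the chain so that numbering from this end puts the triple bond at C-1 rather than C-6.
That gives the triple bond between C-1 and C-2; an iodo group at C-6.
Assembling the pieces gives 6-iodohept-1-yne.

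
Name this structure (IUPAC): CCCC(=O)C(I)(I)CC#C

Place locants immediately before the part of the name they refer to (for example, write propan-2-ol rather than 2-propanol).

The longest chain bearing the carbonyl and the multiple bond is 8 carbons long (octane).
The principal characteristic group is a ketone (C=O on an internal carbon), named with the suffix -one.
A C≡C triple bond in the chain gives the infix -yne-.
The numbering direction is chosen so that numbering from this end puts the carbonyl group at C-4 rather than C-5.
This places the carbonyl at C-4; the triple bond between C-7 and C-8; two iodo groups at C-5.
Assembling the pieces gives 5,5-diiodooct-7-yn-4-one.

5,5-diiodooct-7-yn-4-one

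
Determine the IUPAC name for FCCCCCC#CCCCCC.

1-fluorododec-6-yne

Counting along the main chain through the multiple bond gives 12 carbons: the parent is dodecane.
There is one C≡C triple bond, indicated by the ending -yne.
Choose the numbering such that the substituent locant set {1} is lower than {12} at the first point of difference.
With this numbering: the triple bond between C-6 and C-7; a fluoro group at C-1.
Putting it together: 1-fluorododec-6-yne.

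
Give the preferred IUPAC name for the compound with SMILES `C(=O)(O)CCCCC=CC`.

The longest chain bearing the –COOH group and the multiple bond is 8 carbons long (octane).
The highest-priority functional group is a carboxylic acid (terminal –COOH), so the name ends in -oic acid.
There is one C=C double bond, indicated by the ending -ene.
Number the chain so that the carboxylic acid carbon is C-1 by definition.
This places the double bond between C-6 and C-7.
The name is oct-6-enoic acid.

oct-6-enoic acid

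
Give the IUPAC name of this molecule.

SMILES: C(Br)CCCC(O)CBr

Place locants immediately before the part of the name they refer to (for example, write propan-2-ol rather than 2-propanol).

Counting along the main chain through the –OH group gives 6 carbons: the parent is hexane.
An alcohol (–OH) is the principal characteristic group, giving the suffix -ol.
Number the chain so that numbering from this end puts the hydroxyl group at C-2 rather than C-5.
That gives the hydroxyl at C-2; bromo groups at C-1 and C-6.
The name is 1,6-dibromohexan-2-ol.

1,6-dibromohexan-2-ol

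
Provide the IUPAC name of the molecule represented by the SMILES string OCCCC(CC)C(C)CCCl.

The longest chain bearing the –OH group is 7 carbons long (heptane).
The principal characteristic group is an alcohol (–OH), named with the suffix -ol.
Choose the numbering such that numbering from this end puts the hydroxyl group at C-1 rather than C-7.
This places the hydroxyl at C-1; a chloro group at C-7; an ethyl group at C-4; a methyl group at C-5.
The substituents are ordered alphabetically, ignoring any di-/tri- multipliers.
The name is 7-chloro-4-ethyl-5-methylheptan-1-ol.

7-chloro-4-ethyl-5-methylheptan-1-ol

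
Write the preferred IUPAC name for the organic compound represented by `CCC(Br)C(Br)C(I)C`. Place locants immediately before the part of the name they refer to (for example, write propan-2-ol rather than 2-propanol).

The parent chain contains 6 carbons (hexane).
Choose the numbering such that the substituent locant set {2,3,4} is lower than {3,4,5} at the first point of difference.
This places bromo groups at C-3 and C-4; an iodo group at C-2.
The substituents are ordered alphabetically, ignoring any di-/tri- multipliers.
Assembling the pieces gives 3,4-dibromo-2-iodohexane.

3,4-dibromo-2-iodohexane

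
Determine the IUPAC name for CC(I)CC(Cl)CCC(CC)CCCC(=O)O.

The longest carbon chain that includes the –COOH group has 11 carbons, so the parent hydride is undecane.
A carboxylic acid (terminal –COOH) is the principal characteristic group, giving the suffix -oic acid.
Choose the numbering such that the carboxylic acid carbon is C-1 by definition.
This places a chloro group at C-8; an ethyl group at C-5; an iodo group at C-10.
Prefixes are listed alphabetically: chloro, ethyl, iodo.
Assembling the pieces gives 8-chloro-5-ethyl-10-iodoundecanoic acid.

8-chloro-5-ethyl-10-iodoundecanoic acid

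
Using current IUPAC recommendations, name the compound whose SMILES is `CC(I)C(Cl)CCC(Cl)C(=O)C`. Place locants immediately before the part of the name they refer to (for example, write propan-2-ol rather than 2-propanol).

3,6-dichloro-7-iodooctan-2-one

Counting along the main chain through the carbonyl gives 8 carbons: the parent is octane.
A ketone (C=O on an internal carbon) is the principal characteristic group, giving the suffix -one.
Choose the numbering such that numbering from this end puts the carbonyl group at C-2 rather than C-7.
This places the carbonyl at C-2; chloro groups at C-3 and C-6; an iodo group at C-7.
Substituent prefixes are cited in alphabetical order (multiplying prefixes like di-/tri- are ignored for ordering).
Assembling the pieces gives 3,6-dichloro-7-iodooctan-2-one.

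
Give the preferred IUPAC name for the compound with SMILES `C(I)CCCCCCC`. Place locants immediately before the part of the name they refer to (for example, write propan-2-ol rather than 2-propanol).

The longest carbon chain is 8 atoms: the parent is octane.
Number the chain so that the substituent locant set {1} is lower than {8} at the first point of difference.
That gives an iodo group at C-1.
The name is 1-iodooctane.

1-iodooctane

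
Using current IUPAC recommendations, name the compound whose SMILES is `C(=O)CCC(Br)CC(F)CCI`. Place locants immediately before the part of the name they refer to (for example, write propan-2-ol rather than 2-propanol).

The longest chain bearing the –CHO group is 8 carbons long (octane).
An aldehyde (terminal –CHO) is the principal characteristic group, giving the suffix -al.
Number the chain so that the aldehyde carbon is C-1 by definition.
This places a bromo group at C-4; a fluoro group at C-6; an iodo group at C-8.
Substituent prefixes are cited in alphabetical order (multiplying prefixes like di-/tri- are ignored for ordering).
Assembling the pieces gives 4-bromo-6-fluoro-8-iodooctanal.

4-bromo-6-fluoro-8-iodooctanal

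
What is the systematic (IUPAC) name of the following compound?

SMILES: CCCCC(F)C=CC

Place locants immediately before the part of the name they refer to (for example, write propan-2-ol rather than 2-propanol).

The longest carbon chain that includes the multiple bond has 8 carbons, so the parent hydride is octane.
There is one C=C double bond, indicated by the ending -ene.
Choose the numbering such that numbering from this end puts the double bond at C-2 rather than C-6.
With this numbering: the double bond between C-2 and C-3; a fluoro group at C-4.
The name is 4-fluorooct-2-ene.

4-fluorooct-2-ene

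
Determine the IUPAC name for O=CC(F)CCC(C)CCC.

Counting along the main chain through the –CHO group gives 8 carbons: the parent is octane.
An aldehyde (terminal –CHO) is the principal characteristic group, giving the suffix -al.
Choose the numbering such that the aldehyde carbon is C-1 by definition.
This places a fluoro group at C-2; a methyl group at C-5.
Prefixes are listed alphabetically: fluoro, methyl.
Assembling the pieces gives 2-fluoro-5-methyloctanal.

2-fluoro-5-methyloctanal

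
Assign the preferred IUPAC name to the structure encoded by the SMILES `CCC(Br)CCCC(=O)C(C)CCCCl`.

9-bromo-1-chloro-4-methylundecan-5-one

Counting along the main chain through the carbonyl gives 11 carbons: the parent is undecane.
The principal characteristic group is a ketone (C=O on an internal carbon), named with the suffix -one.
Choose the numbering such that numbering from this end puts the carbonyl group at C-5 rather than C-7.
With this numbering: the carbonyl at C-5; a bromo group at C-9; a chloro group at C-1; a methyl group at C-4.
Substituent prefixes are cited in alphabetical order (multiplying prefixes like di-/tri- are ignored for ordering).
Assembling the pieces gives 9-bromo-1-chloro-4-methylundecan-5-one.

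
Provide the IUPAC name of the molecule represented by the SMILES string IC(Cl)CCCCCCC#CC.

The longest chain bearing the multiple bond is 10 carbons long (decane).
A C≡C triple bond in the chain gives the infix -yne-.
Number the chain so that numbering from this end puts the triple bond at C-2 rather than C-8.
With this numbering: the triple bond between C-2 and C-3; a chloro group at C-10; an iodo group at C-10.
Substituent prefixes are cited in alphabetical order (multiplying prefixes like di-/tri- are ignored for ordering).
Assembling the pieces gives 10-chloro-10-iododec-2-yne.

10-chloro-10-iododec-2-yne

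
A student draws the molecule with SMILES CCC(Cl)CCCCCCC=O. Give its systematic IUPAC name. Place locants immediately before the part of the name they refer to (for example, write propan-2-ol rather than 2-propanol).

8-chlorodecanal

The longest carbon chain that includes the –CHO group has 10 carbons, so the parent hydride is decane.
An aldehyde (terminal –CHO) is the principal characteristic group, giving the suffix -al.
The numbering direction is chosen so that the aldehyde carbon is C-1 by definition.
This places a chloro group at C-8.
Putting it together: 8-chlorodecanal.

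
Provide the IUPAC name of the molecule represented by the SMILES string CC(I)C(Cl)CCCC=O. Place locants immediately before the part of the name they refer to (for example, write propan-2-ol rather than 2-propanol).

The longest carbon chain that includes the –CHO group has 7 carbons, so the parent hydride is heptane.
The highest-priority functional group is an aldehyde (terminal –CHO), so the name ends in -al.
The numbering direction is chosen so that the aldehyde carbon is C-1 by definition.
With this numbering: a chloro group at C-5; an iodo group at C-6.
Prefixes are listed alphabetically: chloro, iodo.
Assembling the pieces gives 5-chloro-6-iodoheptanal.

5-chloro-6-iodoheptanal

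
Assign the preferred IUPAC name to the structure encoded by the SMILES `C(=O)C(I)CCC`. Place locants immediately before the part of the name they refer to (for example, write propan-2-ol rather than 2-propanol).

The longest chain bearing the –CHO group is 5 carbons long (pentane).
The principal characteristic group is an aldehyde (terminal –CHO), named with the suffix -al.
The numbering direction is chosen so that the aldehyde carbon is C-1 by definition.
That gives an iodo group at C-2.
The name is 2-iodopentanal.

2-iodopentanal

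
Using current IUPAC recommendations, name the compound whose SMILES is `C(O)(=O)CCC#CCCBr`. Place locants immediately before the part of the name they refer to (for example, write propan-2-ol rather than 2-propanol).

The longest chain bearing the –COOH group and the multiple bond is 7 carbons long (heptane).
The highest-priority functional group is a carboxylic acid (terminal –COOH), so the name ends in -oic acid.
The chain contains a C≡C triple bond, so the unsaturation ending is -yne.
The numbering direction is chosen so that the carboxylic acid carbon is C-1 by definition.
That gives the triple bond between C-4 and C-5; a bromo group at C-7.
Putting it together: 7-bromohept-4-ynoic acid.

7-bromohept-4-ynoic acid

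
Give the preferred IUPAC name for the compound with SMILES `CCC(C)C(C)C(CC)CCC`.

5-ethyl-3,4-dimethyloctane

The parent chain contains 8 carbons (octane).
Number the chain so that the substituent locant set {3,4,5} is lower than {4,5,6} at the first point of difference.
With this numbering: an ethyl group at C-5; methyl groups at C-3 and C-4.
Substituent prefixes are cited in alphabetical order (multiplying prefixes like di-/tri- are ignored for ordering).
Assembling the pieces gives 5-ethyl-3,4-dimethyloctane.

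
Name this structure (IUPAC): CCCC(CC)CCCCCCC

The longest continuous carbon chain has 11 atoms, so the parent hydride is undecane.
Choose the numbering such that the substituent locant set {4} is lower than {8} at the first point of difference.
That gives an ethyl group at C-4.
Putting it together: 4-ethylundecane.

4-ethylundecane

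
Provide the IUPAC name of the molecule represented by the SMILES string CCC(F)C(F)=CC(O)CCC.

6,7-difluoronon-5-en-4-ol

The longest chain bearing the –OH group and the multiple bond is 9 carbons long (nonane).
The principal characteristic group is an alcohol (–OH), named with the suffix -ol.
A C=C double bond in the chain gives the infix -ene-.
The numbering direction is chosen so that numbering from this end puts the hydroxyl group at C-4 rather than C-6.
With this numbering: the hydroxyl at C-4; the double bond between C-5 and C-6; fluoro groups at C-6 and C-7.
The name is 6,7-difluoronon-5-en-4-ol.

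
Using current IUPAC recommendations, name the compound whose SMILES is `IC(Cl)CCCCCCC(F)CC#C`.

The longest carbon chain that includes the multiple bond has 11 carbons, so the parent hydride is undecane.
There is one C≡C triple bond, indicated by the ending -yne.
Choose the numbering such that numbering from this end puts the triple bond at C-1 rather than C-10.
That gives the triple bond between C-1 and C-2; a chloro group at C-11; a fluoro group at C-4; an iodo group at C-11.
The substituents are ordered alphabetically, ignoring any di-/tri- multipliers.
Assembling the pieces gives 11-chloro-4-fluoro-11-iodoundec-1-yne.

11-chloro-4-fluoro-11-iodoundec-1-yne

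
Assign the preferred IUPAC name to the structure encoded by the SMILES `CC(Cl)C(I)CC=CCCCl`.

1,7-dichloro-6-iodooct-3-ene

The longest carbon chain that includes the multiple bond has 8 carbons, so the parent hydride is octane.
The chain contains a C=C double bond, so the unsaturation ending is -ene.
Choose the numbering such that numbering from this end puts the double bond at C-3 rather than C-5.
That gives the double bond between C-3 and C-4; chloro groups at C-1 and C-7; an iodo group at C-6.
Substituent prefixes are cited in alphabetical order (multiplying prefixes like di-/tri- are ignored for ordering).
Assembling the pieces gives 1,7-dichloro-6-iodooct-3-ene.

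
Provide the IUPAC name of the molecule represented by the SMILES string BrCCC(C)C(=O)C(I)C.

The longest carbon chain that includes the carbonyl has 6 carbons, so the parent hydride is hexane.
The principal characteristic group is a ketone (C=O on an internal carbon), named with the suffix -one.
Number the chain so that numbering from this end puts the carbonyl group at C-3 rather than C-4.
With this numbering: the carbonyl at C-3; a bromo group at C-6; an iodo group at C-2; a methyl group at C-4.
The substituents are ordered alphabetically, ignoring any di-/tri- multipliers.
Assembling the pieces gives 6-bromo-2-iodo-4-methylhexan-3-one.

6-bromo-2-iodo-4-methylhexan-3-one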